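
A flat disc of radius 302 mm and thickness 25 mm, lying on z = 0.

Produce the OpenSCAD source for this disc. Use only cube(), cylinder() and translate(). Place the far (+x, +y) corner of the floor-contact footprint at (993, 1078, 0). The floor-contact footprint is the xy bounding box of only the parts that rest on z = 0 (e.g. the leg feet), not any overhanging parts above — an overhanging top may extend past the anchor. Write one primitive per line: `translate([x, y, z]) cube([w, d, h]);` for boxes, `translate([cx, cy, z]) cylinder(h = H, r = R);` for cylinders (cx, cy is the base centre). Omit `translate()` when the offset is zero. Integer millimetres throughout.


translate([691, 776, 0]) cylinder(h = 25, r = 302);


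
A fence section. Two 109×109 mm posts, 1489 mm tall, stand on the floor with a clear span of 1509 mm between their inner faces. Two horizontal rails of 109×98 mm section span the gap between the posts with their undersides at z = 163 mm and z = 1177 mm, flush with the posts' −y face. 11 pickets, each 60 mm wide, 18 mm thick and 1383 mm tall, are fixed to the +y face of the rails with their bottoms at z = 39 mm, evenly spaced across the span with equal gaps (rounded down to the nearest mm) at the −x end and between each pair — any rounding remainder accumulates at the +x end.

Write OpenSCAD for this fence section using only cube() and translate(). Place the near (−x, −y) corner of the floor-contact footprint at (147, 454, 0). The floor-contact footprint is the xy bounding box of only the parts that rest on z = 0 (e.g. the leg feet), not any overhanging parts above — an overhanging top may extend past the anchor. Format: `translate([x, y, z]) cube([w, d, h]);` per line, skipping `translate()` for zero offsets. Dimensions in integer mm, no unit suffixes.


translate([147, 454, 0]) cube([109, 109, 1489]);
translate([1765, 454, 0]) cube([109, 109, 1489]);
translate([256, 454, 163]) cube([1509, 109, 98]);
translate([256, 454, 1177]) cube([1509, 109, 98]);
translate([326, 563, 39]) cube([60, 18, 1383]);
translate([456, 563, 39]) cube([60, 18, 1383]);
translate([586, 563, 39]) cube([60, 18, 1383]);
translate([716, 563, 39]) cube([60, 18, 1383]);
translate([846, 563, 39]) cube([60, 18, 1383]);
translate([976, 563, 39]) cube([60, 18, 1383]);
translate([1106, 563, 39]) cube([60, 18, 1383]);
translate([1236, 563, 39]) cube([60, 18, 1383]);
translate([1366, 563, 39]) cube([60, 18, 1383]);
translate([1496, 563, 39]) cube([60, 18, 1383]);
translate([1626, 563, 39]) cube([60, 18, 1383]);


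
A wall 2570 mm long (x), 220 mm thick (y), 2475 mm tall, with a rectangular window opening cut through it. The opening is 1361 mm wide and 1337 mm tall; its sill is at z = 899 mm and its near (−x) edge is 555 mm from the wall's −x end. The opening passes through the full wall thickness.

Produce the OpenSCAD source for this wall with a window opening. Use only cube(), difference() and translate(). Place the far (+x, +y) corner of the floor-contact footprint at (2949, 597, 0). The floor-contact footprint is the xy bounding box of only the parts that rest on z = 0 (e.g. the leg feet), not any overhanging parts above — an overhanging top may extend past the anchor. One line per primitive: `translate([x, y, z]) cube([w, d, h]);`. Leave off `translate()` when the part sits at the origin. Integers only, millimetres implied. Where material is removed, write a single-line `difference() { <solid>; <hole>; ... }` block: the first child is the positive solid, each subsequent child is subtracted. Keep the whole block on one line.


difference() { translate([379, 377, 0]) cube([2570, 220, 2475]); translate([934, 377, 899]) cube([1361, 220, 1337]); }


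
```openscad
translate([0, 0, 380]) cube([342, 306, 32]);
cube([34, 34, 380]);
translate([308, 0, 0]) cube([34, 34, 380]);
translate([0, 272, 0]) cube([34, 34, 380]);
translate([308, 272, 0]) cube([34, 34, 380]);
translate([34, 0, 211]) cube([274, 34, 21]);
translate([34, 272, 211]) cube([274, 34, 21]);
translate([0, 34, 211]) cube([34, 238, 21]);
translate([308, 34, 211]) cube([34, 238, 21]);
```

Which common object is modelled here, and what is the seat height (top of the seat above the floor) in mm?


A stool. The seat height is 412 mm.

A 342×306×32 slab at z = 380 on four corner posts — a stool. The seat top is 380 + 32 = 412 mm.


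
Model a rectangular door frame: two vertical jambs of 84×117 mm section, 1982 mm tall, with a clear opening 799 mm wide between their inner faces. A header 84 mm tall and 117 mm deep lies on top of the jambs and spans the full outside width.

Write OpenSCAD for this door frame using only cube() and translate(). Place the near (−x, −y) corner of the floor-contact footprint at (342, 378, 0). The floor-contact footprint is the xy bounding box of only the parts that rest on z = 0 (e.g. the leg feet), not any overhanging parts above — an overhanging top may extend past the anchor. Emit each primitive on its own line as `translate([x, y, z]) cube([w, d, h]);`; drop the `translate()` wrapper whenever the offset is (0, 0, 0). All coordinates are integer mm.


translate([342, 378, 0]) cube([84, 117, 1982]);
translate([1225, 378, 0]) cube([84, 117, 1982]);
translate([342, 378, 1982]) cube([967, 117, 84]);


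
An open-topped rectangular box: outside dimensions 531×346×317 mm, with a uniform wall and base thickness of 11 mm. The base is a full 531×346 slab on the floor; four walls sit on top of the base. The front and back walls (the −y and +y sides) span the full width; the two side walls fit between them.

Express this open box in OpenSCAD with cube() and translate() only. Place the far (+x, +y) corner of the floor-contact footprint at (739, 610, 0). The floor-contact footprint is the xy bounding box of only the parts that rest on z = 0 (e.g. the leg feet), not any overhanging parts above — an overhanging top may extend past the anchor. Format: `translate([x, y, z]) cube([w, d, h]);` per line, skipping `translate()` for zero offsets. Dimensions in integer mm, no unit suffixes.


translate([208, 264, 0]) cube([531, 346, 11]);
translate([208, 264, 11]) cube([531, 11, 306]);
translate([208, 599, 11]) cube([531, 11, 306]);
translate([208, 275, 11]) cube([11, 324, 306]);
translate([728, 275, 11]) cube([11, 324, 306]);


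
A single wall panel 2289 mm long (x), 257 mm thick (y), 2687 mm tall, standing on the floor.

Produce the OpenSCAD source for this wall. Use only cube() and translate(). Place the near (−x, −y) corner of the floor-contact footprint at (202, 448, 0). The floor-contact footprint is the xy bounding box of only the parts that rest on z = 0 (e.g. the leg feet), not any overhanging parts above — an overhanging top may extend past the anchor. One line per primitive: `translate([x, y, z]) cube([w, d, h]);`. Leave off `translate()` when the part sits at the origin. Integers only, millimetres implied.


translate([202, 448, 0]) cube([2289, 257, 2687]);


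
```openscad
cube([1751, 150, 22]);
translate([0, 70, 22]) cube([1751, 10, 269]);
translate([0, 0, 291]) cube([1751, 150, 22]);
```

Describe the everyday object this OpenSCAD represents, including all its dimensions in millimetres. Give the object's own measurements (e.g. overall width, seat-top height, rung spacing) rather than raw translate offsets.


An I-beam lying along x, 1751 mm long. Overall section height 313 mm. Two flanges 150 mm wide (y) and 22 mm thick, one on the floor and one at the top; a web 10 mm thick runs between them, centred on the flange width.


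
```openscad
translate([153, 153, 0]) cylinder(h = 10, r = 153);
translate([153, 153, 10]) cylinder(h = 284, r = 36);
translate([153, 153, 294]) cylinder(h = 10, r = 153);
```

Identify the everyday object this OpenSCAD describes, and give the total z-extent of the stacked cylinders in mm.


A spool. The overall height is 304 mm.

Three coaxial cylinders, large–small–large — a spool. Two 10 mm flanges and a 284 mm core give 10 + 284 + 10 = 304 mm.


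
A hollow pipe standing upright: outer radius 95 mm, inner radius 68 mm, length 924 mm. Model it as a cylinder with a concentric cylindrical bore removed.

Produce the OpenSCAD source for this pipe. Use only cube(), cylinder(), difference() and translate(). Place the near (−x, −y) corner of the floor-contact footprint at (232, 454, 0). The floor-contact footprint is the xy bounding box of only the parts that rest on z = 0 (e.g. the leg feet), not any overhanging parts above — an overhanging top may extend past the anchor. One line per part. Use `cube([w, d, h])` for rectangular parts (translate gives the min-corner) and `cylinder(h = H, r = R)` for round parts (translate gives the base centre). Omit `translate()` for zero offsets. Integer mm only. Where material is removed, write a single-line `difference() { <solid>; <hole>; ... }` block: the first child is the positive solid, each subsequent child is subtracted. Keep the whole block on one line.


difference() { translate([327, 549, 0]) cylinder(h = 924, r = 95); translate([327, 549, 0]) cylinder(h = 924, r = 68); }


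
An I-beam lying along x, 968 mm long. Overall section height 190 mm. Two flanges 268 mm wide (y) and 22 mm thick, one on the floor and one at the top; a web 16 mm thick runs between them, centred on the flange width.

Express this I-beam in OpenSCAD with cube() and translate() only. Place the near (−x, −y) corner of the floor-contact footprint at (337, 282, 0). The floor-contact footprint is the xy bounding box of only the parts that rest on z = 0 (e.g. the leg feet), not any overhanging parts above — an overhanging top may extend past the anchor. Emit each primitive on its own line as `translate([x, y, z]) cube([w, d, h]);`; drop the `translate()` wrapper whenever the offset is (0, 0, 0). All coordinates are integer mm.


translate([337, 282, 0]) cube([968, 268, 22]);
translate([337, 408, 22]) cube([968, 16, 146]);
translate([337, 282, 168]) cube([968, 268, 22]);


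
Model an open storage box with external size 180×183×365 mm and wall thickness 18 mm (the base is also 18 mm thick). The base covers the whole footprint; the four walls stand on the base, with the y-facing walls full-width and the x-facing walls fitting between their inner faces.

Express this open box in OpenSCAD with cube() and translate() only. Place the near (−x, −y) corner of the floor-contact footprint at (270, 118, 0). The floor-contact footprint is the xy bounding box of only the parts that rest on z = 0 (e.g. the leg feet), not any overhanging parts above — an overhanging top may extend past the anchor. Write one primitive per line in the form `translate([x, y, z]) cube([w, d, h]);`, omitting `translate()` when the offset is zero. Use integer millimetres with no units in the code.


translate([270, 118, 0]) cube([180, 183, 18]);
translate([270, 118, 18]) cube([180, 18, 347]);
translate([270, 283, 18]) cube([180, 18, 347]);
translate([270, 136, 18]) cube([18, 147, 347]);
translate([432, 136, 18]) cube([18, 147, 347]);


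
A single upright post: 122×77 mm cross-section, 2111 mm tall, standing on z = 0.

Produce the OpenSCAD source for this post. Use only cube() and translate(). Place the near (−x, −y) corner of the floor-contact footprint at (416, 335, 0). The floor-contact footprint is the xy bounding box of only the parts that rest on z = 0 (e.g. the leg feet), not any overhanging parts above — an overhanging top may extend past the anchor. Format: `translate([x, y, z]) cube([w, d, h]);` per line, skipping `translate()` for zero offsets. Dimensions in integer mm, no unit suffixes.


translate([416, 335, 0]) cube([122, 77, 2111]);


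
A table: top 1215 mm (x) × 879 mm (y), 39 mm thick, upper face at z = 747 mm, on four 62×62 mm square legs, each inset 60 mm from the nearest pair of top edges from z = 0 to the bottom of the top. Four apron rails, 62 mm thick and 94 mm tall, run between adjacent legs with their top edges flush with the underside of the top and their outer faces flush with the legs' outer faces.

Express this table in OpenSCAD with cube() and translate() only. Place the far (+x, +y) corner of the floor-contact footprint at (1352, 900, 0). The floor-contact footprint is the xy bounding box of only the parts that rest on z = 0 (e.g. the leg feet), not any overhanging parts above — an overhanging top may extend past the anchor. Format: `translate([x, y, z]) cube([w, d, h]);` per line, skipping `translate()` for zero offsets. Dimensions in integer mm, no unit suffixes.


translate([197, 81, 708]) cube([1215, 879, 39]);
translate([257, 141, 0]) cube([62, 62, 708]);
translate([1290, 141, 0]) cube([62, 62, 708]);
translate([257, 838, 0]) cube([62, 62, 708]);
translate([1290, 838, 0]) cube([62, 62, 708]);
translate([319, 141, 614]) cube([971, 62, 94]);
translate([319, 838, 614]) cube([971, 62, 94]);
translate([257, 203, 614]) cube([62, 635, 94]);
translate([1290, 203, 614]) cube([62, 635, 94]);


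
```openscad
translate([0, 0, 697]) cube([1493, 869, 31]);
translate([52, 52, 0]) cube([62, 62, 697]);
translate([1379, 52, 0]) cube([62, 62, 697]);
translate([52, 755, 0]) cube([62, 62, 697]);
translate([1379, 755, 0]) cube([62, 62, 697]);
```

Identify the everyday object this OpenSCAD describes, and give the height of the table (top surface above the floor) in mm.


A table. The table height is 728 mm.

A 1493×869×31 slab sits at z = 697 on four 62 mm square posts — a table. The top surface is at 697 + 31 = 728 mm.


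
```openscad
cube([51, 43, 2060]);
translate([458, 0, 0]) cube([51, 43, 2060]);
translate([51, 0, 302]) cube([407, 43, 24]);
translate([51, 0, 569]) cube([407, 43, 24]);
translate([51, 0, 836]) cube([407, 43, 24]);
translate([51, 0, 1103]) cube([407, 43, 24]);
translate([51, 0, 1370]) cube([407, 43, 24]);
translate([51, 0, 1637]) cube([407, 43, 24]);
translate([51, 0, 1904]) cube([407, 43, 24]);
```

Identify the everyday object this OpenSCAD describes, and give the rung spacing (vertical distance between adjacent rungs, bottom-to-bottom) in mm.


A ladder. The rung spacing is 267 mm.

Two tall 51×43 posts with 7 short bars between them — a ladder. Adjacent rungs sit at z = 302 and z = 569, so the spacing is 569 − 302 = 267 mm.


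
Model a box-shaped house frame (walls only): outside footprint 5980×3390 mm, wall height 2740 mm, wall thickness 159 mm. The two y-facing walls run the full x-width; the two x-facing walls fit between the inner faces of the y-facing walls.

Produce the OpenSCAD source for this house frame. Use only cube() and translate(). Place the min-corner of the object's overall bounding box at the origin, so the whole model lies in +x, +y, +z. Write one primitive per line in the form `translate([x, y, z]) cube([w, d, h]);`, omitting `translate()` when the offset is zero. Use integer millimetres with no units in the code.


cube([5980, 159, 2740]);
translate([0, 3231, 0]) cube([5980, 159, 2740]);
translate([0, 159, 0]) cube([159, 3072, 2740]);
translate([5821, 159, 0]) cube([159, 3072, 2740]);


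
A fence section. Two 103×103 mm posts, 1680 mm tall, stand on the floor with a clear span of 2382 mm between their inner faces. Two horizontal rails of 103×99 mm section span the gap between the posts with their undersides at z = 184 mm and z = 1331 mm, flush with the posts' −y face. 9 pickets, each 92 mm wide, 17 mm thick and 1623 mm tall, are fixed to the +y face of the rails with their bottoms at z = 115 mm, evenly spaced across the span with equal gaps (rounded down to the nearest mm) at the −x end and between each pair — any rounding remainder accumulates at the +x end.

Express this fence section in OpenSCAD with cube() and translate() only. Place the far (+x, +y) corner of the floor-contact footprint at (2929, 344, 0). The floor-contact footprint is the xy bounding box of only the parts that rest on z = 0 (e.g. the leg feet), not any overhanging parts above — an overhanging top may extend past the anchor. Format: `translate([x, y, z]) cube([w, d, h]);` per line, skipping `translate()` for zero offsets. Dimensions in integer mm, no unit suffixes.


translate([341, 241, 0]) cube([103, 103, 1680]);
translate([2826, 241, 0]) cube([103, 103, 1680]);
translate([444, 241, 184]) cube([2382, 103, 99]);
translate([444, 241, 1331]) cube([2382, 103, 99]);
translate([599, 344, 115]) cube([92, 17, 1623]);
translate([846, 344, 115]) cube([92, 17, 1623]);
translate([1093, 344, 115]) cube([92, 17, 1623]);
translate([1340, 344, 115]) cube([92, 17, 1623]);
translate([1587, 344, 115]) cube([92, 17, 1623]);
translate([1834, 344, 115]) cube([92, 17, 1623]);
translate([2081, 344, 115]) cube([92, 17, 1623]);
translate([2328, 344, 115]) cube([92, 17, 1623]);
translate([2575, 344, 115]) cube([92, 17, 1623]);


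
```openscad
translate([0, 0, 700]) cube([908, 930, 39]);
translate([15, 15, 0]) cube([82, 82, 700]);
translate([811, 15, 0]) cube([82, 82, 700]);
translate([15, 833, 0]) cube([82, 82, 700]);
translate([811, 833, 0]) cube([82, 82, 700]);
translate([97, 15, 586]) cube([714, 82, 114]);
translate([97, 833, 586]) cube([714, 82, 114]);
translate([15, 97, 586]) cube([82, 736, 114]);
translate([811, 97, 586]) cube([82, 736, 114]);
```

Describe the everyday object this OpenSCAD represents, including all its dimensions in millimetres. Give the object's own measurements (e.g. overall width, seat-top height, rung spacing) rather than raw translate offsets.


A table: top 908 mm (x) × 930 mm (y), 39 mm thick, upper face at z = 739 mm, on four 82×82 mm square legs, each inset 15 mm from the nearest pair of top edges from z = 0 to the bottom of the top. Four apron rails, 82 mm thick and 114 mm tall, run between adjacent legs with their top edges flush with the underside of the top and their outer faces flush with the legs' outer faces.


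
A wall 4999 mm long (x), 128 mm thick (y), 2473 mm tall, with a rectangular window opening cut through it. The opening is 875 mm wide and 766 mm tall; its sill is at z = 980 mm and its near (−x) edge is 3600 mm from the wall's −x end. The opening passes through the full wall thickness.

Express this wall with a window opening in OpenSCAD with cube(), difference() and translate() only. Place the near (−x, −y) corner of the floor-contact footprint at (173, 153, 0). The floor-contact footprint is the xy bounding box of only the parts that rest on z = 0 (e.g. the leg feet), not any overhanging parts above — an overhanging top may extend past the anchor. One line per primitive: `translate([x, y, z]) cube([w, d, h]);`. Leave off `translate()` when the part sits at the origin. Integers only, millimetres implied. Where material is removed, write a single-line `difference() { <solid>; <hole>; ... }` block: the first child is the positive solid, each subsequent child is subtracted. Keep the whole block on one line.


difference() { translate([173, 153, 0]) cube([4999, 128, 2473]); translate([3773, 153, 980]) cube([875, 128, 766]); }


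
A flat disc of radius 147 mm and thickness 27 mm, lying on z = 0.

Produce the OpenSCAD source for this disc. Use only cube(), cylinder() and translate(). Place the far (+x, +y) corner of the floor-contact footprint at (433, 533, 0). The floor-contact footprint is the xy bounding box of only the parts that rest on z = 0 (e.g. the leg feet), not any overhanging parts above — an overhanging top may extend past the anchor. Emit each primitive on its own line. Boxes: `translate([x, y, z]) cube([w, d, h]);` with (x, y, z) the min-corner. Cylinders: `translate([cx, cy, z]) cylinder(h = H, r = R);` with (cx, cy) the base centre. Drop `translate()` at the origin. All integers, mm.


translate([286, 386, 0]) cylinder(h = 27, r = 147);


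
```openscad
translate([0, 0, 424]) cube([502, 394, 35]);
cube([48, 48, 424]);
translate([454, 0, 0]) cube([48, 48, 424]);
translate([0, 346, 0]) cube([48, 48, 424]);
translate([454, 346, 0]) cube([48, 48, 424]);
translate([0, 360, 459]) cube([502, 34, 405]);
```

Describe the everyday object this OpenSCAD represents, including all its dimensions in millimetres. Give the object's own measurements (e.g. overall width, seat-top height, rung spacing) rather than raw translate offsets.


A chair. The seat is a 502×394×35 mm slab with its top at z = 459 mm, on four 48×48 mm corner legs (flush with the seat edges, standing on z = 0). A flat backrest 34 mm thick, 405 mm tall, spans the full seat width and rises from the seat top along its +y edge, rear face flush with the rear of the seat.


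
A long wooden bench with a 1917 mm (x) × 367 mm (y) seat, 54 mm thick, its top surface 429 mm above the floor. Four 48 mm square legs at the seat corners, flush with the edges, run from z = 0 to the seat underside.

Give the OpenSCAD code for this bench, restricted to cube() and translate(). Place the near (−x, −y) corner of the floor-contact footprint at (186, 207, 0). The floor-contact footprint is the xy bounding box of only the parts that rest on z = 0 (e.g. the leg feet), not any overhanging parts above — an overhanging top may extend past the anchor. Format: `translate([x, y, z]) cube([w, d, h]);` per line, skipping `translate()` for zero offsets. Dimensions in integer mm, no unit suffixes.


// leg_h = 429 − 54 = 375
translate([186, 207, 375]) cube([1917, 367, 54]);
translate([186, 207, 0]) cube([48, 48, 375]);
translate([186, 526, 0]) cube([48, 48, 375]);
translate([2055, 207, 0]) cube([48, 48, 375]);
translate([2055, 526, 0]) cube([48, 48, 375]);


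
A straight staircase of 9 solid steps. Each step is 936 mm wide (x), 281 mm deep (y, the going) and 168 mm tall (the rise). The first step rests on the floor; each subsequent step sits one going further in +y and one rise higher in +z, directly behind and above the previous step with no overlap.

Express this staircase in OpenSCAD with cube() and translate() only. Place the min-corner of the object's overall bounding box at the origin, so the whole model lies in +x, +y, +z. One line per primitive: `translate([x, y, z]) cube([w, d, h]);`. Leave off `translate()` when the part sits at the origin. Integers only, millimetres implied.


cube([936, 281, 168]);
translate([0, 281, 168]) cube([936, 281, 168]);
translate([0, 562, 336]) cube([936, 281, 168]);
translate([0, 843, 504]) cube([936, 281, 168]);
translate([0, 1124, 672]) cube([936, 281, 168]);
translate([0, 1405, 840]) cube([936, 281, 168]);
translate([0, 1686, 1008]) cube([936, 281, 168]);
translate([0, 1967, 1176]) cube([936, 281, 168]);
translate([0, 2248, 1344]) cube([936, 281, 168]);


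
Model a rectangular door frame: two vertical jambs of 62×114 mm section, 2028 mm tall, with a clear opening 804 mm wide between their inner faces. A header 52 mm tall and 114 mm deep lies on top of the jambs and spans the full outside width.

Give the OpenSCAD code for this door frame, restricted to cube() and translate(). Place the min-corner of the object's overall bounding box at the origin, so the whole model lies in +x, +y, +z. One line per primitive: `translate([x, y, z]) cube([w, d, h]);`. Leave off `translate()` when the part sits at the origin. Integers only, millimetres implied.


cube([62, 114, 2028]);
translate([866, 0, 0]) cube([62, 114, 2028]);
translate([0, 0, 2028]) cube([928, 114, 52]);


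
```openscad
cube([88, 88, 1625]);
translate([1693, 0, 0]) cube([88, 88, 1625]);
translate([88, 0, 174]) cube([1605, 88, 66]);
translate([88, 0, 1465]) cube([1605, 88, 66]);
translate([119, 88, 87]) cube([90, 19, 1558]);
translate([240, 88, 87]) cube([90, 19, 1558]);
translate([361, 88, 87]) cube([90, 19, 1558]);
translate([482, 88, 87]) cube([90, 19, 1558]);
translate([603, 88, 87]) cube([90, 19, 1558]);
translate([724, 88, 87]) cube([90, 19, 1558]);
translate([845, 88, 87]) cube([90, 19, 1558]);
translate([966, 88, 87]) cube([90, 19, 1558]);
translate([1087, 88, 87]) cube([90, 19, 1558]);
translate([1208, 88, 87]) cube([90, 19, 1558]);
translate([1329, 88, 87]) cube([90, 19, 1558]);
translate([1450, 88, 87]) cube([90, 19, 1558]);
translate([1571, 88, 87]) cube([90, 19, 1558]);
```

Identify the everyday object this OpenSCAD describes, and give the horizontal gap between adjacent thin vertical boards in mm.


A fence section. The picket gap is 31 mm.

Two posts, two rails, 13 pickets — a fence section. Span 1605 mm holds 13 pickets of 90 mm with 14 equal gaps: ⌊(1605 − 13·90) / 14⌋ = 31 mm.


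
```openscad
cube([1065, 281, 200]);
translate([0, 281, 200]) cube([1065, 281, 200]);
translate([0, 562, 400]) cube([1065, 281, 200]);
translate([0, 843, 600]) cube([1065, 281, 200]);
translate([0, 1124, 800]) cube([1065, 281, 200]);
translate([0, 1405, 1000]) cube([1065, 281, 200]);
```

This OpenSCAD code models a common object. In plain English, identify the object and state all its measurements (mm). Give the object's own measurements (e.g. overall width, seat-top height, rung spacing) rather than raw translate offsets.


A straight staircase of 6 solid steps. Each step is 1065 mm wide (x), 281 mm deep (y, the going) and 200 mm tall (the rise). The first step rests on the floor; each subsequent step sits one going further in +y and one rise higher in +z, directly behind and above the previous step with no overlap.


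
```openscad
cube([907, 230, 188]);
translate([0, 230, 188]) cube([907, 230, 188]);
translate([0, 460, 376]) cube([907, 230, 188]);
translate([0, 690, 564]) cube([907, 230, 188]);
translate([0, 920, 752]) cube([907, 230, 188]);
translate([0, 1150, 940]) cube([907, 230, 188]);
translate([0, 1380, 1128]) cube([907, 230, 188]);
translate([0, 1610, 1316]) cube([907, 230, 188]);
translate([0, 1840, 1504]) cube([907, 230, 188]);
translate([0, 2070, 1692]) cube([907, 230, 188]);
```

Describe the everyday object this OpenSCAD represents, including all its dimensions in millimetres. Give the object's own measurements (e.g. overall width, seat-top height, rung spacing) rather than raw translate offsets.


A straight staircase of 10 solid steps. Each step is 907 mm wide (x), 230 mm deep (y, the going) and 188 mm tall (the rise). The first step rests on the floor; each subsequent step sits one going further in +y and one rise higher in +z, directly behind and above the previous step with no overlap.


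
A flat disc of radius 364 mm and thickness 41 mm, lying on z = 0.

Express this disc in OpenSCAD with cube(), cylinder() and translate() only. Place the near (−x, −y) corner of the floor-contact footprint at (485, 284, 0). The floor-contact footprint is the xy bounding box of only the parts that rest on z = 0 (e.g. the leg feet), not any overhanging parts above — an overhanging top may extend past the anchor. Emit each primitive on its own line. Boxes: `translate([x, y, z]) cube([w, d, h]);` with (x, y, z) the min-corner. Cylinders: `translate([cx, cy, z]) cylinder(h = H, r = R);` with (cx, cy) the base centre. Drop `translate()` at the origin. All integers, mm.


translate([849, 648, 0]) cylinder(h = 41, r = 364);


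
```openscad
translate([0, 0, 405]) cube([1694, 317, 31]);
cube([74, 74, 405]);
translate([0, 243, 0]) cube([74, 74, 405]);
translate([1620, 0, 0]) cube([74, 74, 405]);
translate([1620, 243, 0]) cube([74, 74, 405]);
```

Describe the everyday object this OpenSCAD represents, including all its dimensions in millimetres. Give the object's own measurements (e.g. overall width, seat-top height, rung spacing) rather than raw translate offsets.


A bench: a 1694×317 mm seat slab, 31 mm thick, top at z = 436 mm, on four 74×74 mm square legs flush with the seat corners and standing on z = 0.


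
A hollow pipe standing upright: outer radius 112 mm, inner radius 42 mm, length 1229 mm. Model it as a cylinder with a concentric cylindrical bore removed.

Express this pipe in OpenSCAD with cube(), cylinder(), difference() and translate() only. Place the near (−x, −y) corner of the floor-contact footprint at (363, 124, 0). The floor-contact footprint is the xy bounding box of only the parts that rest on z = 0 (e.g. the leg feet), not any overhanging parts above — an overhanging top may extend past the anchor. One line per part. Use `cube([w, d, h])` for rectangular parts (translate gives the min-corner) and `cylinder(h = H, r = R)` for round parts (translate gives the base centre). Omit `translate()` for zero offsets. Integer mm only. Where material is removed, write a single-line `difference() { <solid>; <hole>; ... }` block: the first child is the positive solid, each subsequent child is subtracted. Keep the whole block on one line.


difference() { translate([475, 236, 0]) cylinder(h = 1229, r = 112); translate([475, 236, 0]) cylinder(h = 1229, r = 42); }


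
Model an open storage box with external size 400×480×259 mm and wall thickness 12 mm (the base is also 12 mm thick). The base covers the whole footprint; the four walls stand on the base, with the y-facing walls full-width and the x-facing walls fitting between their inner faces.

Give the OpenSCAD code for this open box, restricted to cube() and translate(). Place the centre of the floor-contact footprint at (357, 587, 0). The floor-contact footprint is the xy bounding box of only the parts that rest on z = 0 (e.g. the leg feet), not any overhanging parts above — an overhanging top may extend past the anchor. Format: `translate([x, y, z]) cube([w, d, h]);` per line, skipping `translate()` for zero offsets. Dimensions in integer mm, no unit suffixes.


translate([157, 347, 0]) cube([400, 480, 12]);
translate([157, 347, 12]) cube([400, 12, 247]);
translate([157, 815, 12]) cube([400, 12, 247]);
translate([157, 359, 12]) cube([12, 456, 247]);
translate([545, 359, 12]) cube([12, 456, 247]);


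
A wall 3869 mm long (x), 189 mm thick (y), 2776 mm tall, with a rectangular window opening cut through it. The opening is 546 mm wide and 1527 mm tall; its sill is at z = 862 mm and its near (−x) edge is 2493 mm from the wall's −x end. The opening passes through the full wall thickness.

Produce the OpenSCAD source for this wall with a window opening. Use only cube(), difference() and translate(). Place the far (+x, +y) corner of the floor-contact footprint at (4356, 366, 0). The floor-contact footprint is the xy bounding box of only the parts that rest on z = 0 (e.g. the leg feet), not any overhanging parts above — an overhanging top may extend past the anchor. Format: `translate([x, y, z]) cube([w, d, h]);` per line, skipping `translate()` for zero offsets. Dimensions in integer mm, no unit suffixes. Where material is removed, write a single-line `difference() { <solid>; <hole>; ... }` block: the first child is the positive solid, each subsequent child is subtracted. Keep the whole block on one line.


difference() { translate([487, 177, 0]) cube([3869, 189, 2776]); translate([2980, 177, 862]) cube([546, 189, 1527]); }


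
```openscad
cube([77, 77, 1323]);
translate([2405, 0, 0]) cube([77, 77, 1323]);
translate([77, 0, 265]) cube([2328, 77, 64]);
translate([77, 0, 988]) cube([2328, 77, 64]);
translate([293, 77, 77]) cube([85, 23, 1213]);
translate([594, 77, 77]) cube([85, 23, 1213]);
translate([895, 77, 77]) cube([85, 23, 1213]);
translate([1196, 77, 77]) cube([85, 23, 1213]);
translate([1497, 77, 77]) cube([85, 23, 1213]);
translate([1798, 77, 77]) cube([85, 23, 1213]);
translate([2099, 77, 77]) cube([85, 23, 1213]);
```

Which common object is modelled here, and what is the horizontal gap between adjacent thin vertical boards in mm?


A fence section. The picket gap is 216 mm.

Two posts, two rails, 7 pickets — a fence section. Span 2328 mm holds 7 pickets of 85 mm with 8 equal gaps: ⌊(2328 − 7·85) / 8⌋ = 216 mm.


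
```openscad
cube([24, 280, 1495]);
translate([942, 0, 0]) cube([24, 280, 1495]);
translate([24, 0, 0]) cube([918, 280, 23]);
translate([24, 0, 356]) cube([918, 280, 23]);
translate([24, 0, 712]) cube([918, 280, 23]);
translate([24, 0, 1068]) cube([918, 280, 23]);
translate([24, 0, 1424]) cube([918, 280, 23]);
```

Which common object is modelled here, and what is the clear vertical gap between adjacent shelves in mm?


A bookshelf. The clear shelf gap is 333 mm.

Two tall side panels with 5 horizontal boards between them — a bookshelf. The first two shelf undersides are at z = 0 and z = 356; with shelf thickness 23, the clear gap is 356 − 0 − 23 = 333 mm.


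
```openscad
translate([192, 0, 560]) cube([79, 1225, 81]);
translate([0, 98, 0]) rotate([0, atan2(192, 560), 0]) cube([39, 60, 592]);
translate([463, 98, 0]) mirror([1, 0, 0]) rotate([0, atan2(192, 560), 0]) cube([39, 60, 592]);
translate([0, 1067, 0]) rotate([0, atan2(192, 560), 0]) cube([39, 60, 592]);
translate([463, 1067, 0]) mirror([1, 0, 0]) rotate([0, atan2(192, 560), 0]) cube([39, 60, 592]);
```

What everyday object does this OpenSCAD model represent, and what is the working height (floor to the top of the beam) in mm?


A sawhorse. The overall height is 641 mm.

A beam across two mirrored pairs of raked legs — a sawhorse. The beam's underside is at z = 560 (matching the legs' vertical rise in atan2(192, 560)) and the beam is 81 mm tall, so its top is at 560 + 81 = 641 mm. The raked legs top out at the beam's underside, so that is the highest point.


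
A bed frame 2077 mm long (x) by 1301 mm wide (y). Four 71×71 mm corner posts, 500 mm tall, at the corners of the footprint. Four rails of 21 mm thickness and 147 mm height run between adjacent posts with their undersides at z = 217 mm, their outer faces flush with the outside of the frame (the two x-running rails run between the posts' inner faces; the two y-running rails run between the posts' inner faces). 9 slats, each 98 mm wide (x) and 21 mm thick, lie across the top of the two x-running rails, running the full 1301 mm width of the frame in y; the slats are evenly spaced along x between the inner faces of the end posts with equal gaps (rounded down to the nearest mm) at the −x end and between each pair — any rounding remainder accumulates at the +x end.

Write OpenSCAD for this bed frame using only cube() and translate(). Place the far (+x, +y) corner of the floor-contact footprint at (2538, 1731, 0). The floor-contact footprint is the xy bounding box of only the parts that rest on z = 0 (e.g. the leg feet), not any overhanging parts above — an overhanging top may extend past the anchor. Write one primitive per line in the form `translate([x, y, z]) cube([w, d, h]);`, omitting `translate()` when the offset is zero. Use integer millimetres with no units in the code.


translate([461, 430, 0]) cube([71, 71, 500]);
translate([461, 1660, 0]) cube([71, 71, 500]);
translate([2467, 430, 0]) cube([71, 71, 500]);
translate([2467, 1660, 0]) cube([71, 71, 500]);
translate([532, 430, 217]) cube([1935, 21, 147]);
translate([532, 1710, 217]) cube([1935, 21, 147]);
translate([461, 501, 217]) cube([21, 1159, 147]);
translate([2517, 501, 217]) cube([21, 1159, 147]);
translate([637, 430, 364]) cube([98, 1301, 21]);
translate([840, 430, 364]) cube([98, 1301, 21]);
translate([1043, 430, 364]) cube([98, 1301, 21]);
translate([1246, 430, 364]) cube([98, 1301, 21]);
translate([1449, 430, 364]) cube([98, 1301, 21]);
translate([1652, 430, 364]) cube([98, 1301, 21]);
translate([1855, 430, 364]) cube([98, 1301, 21]);
translate([2058, 430, 364]) cube([98, 1301, 21]);
translate([2261, 430, 364]) cube([98, 1301, 21]);


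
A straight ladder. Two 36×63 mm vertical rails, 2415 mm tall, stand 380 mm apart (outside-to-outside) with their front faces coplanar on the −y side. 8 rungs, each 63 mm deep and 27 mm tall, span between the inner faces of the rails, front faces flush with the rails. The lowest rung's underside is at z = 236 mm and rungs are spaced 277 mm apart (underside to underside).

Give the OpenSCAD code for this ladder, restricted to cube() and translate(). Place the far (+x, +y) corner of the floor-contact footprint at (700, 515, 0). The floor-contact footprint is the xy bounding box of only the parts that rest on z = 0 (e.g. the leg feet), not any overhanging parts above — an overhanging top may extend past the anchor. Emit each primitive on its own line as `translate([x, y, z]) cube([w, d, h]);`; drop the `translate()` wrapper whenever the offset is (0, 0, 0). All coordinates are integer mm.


// rung span = 380 - 2*36 = 308
// rung[k] z = 236 + k*277
translate([320, 452, 0]) cube([36, 63, 2415]);
translate([664, 452, 0]) cube([36, 63, 2415]);
translate([356, 452, 236]) cube([308, 63, 27]);
translate([356, 452, 513]) cube([308, 63, 27]);
translate([356, 452, 790]) cube([308, 63, 27]);
translate([356, 452, 1067]) cube([308, 63, 27]);
translate([356, 452, 1344]) cube([308, 63, 27]);
translate([356, 452, 1621]) cube([308, 63, 27]);
translate([356, 452, 1898]) cube([308, 63, 27]);
translate([356, 452, 2175]) cube([308, 63, 27]);


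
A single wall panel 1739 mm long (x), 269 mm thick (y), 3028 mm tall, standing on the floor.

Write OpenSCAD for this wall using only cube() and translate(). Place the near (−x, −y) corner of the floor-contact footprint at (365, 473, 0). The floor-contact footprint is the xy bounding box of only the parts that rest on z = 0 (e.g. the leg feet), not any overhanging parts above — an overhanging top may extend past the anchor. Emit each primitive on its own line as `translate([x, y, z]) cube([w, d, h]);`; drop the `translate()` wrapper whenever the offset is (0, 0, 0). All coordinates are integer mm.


translate([365, 473, 0]) cube([1739, 269, 3028]);


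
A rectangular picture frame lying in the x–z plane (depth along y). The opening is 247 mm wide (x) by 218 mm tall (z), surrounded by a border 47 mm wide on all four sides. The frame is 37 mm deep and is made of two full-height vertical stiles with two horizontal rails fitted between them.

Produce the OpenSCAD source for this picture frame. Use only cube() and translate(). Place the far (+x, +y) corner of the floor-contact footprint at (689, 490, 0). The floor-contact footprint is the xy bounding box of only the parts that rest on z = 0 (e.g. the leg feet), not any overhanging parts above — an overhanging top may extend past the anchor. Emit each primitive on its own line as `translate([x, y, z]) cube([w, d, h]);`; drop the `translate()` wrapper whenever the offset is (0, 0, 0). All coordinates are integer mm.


translate([348, 453, 0]) cube([47, 37, 312]);
translate([642, 453, 0]) cube([47, 37, 312]);
translate([395, 453, 0]) cube([247, 37, 47]);
translate([395, 453, 265]) cube([247, 37, 47]);


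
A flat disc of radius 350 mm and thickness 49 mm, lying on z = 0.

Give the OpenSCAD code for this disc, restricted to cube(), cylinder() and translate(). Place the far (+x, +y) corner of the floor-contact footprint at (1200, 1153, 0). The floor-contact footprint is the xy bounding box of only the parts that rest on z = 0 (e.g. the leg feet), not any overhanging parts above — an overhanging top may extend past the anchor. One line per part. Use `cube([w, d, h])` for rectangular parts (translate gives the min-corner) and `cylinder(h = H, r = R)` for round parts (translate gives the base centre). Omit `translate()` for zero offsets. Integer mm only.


translate([850, 803, 0]) cylinder(h = 49, r = 350);


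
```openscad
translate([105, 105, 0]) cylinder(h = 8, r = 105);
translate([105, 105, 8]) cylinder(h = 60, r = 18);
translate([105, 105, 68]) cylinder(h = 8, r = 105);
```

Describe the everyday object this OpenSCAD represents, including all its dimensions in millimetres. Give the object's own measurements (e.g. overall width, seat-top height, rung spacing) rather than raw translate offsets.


A spool: two coaxial disc flanges of radius 105 mm and thickness 8 mm, joined by a core cylinder of radius 18 mm and height 60 mm. The lower flange rests on z = 0 and the three cylinders share a vertical axis.


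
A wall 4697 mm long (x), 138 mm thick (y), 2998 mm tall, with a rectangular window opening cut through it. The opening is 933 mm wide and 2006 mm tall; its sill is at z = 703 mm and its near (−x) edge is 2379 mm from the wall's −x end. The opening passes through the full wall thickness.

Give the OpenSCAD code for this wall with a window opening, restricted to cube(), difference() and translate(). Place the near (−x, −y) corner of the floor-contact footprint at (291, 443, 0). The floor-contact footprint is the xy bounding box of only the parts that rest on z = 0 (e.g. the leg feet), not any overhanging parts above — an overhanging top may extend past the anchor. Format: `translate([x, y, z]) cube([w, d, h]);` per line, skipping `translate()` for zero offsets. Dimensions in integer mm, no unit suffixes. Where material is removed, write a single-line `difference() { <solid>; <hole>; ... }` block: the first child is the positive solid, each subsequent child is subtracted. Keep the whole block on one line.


difference() { translate([291, 443, 0]) cube([4697, 138, 2998]); translate([2670, 443, 703]) cube([933, 138, 2006]); }
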